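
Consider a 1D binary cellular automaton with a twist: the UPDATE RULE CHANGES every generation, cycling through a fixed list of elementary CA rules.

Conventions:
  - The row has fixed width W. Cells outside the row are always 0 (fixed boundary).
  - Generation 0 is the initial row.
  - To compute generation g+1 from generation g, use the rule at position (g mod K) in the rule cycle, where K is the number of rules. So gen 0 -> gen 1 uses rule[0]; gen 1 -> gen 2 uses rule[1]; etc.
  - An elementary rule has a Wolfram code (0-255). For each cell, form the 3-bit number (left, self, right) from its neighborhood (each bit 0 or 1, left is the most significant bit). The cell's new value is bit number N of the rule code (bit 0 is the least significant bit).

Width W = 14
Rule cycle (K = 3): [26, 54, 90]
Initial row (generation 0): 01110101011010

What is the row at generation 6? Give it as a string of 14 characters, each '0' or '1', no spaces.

Answer: 11010111011101

Derivation:
Gen 0: 01110101011010
Gen 1 (rule 26): 11000000010001
Gen 2 (rule 54): 00100000111011
Gen 3 (rule 90): 01010001101011
Gen 4 (rule 26): 10001011000010
Gen 5 (rule 54): 11011100100111
Gen 6 (rule 90): 11010111011101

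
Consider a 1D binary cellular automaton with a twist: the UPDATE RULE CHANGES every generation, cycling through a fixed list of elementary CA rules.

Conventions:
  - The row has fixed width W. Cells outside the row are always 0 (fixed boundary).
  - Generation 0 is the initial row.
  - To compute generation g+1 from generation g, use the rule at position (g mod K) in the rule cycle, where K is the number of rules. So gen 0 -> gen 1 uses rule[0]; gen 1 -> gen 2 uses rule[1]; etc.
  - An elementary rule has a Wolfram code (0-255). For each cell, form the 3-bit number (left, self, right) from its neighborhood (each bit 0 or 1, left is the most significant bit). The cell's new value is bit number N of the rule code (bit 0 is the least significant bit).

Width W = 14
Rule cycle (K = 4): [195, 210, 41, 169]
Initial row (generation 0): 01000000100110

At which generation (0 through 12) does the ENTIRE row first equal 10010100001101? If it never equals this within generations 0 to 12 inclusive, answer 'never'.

Answer: never

Derivation:
Gen 0: 01000000100110
Gen 1 (rule 195): 10011111001010
Gen 2 (rule 210): 01101111110001
Gen 3 (rule 41): 01011000000100
Gen 4 (rule 169): 00110011110001
Gen 5 (rule 195): 11010101110110
Gen 6 (rule 210): 01000000110011
Gen 7 (rule 41): 00011110100010
Gen 8 (rule 169): 11011101001000
Gen 9 (rule 195): 01001100010011
Gen 10 (rule 210): 10110110101101
Gen 11 (rule 41): 01101101011010
Gen 12 (rule 169): 01011010110100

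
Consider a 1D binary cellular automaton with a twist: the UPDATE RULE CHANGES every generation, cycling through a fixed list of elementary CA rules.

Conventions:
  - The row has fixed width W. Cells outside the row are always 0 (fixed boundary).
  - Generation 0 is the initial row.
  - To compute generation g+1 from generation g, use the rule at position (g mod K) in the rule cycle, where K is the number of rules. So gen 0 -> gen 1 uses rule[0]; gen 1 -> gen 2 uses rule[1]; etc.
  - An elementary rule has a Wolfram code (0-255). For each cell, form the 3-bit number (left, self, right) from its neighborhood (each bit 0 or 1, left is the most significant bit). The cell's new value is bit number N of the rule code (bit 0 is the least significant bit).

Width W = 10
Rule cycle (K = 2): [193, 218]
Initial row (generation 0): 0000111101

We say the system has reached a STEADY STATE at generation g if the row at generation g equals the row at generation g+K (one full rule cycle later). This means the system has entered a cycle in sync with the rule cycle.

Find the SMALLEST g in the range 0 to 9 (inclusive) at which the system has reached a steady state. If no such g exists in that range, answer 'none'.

Gen 0: 0000111101
Gen 1 (rule 193): 1110011100
Gen 2 (rule 218): 1111111110
Gen 3 (rule 193): 0111111110
Gen 4 (rule 218): 1111111111
Gen 5 (rule 193): 0111111111
Gen 6 (rule 218): 1111111111
Gen 7 (rule 193): 0111111111
Gen 8 (rule 218): 1111111111
Gen 9 (rule 193): 0111111111
Gen 10 (rule 218): 1111111111
Gen 11 (rule 193): 0111111111

Answer: 4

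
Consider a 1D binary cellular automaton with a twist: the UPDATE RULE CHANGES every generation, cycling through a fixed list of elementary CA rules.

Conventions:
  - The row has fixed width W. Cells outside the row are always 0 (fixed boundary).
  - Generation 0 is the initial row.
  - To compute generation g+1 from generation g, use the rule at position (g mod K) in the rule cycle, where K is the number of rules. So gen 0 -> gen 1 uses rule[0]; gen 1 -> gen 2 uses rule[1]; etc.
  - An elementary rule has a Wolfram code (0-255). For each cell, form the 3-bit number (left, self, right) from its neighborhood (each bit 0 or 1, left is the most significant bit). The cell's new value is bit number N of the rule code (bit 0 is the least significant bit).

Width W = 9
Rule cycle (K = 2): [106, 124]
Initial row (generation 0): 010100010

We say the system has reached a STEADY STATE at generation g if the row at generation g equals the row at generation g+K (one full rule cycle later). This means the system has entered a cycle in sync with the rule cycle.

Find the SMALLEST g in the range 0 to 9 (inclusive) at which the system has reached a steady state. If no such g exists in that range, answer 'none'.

Gen 0: 010100010
Gen 1 (rule 106): 101000100
Gen 2 (rule 124): 111100110
Gen 3 (rule 106): 100101110
Gen 4 (rule 124): 110111011
Gen 5 (rule 106): 111101111
Gen 6 (rule 124): 100111001
Gen 7 (rule 106): 001101010
Gen 8 (rule 124): 001111111
Gen 9 (rule 106): 011000001
Gen 10 (rule 124): 011100001
Gen 11 (rule 106): 110100010

Answer: none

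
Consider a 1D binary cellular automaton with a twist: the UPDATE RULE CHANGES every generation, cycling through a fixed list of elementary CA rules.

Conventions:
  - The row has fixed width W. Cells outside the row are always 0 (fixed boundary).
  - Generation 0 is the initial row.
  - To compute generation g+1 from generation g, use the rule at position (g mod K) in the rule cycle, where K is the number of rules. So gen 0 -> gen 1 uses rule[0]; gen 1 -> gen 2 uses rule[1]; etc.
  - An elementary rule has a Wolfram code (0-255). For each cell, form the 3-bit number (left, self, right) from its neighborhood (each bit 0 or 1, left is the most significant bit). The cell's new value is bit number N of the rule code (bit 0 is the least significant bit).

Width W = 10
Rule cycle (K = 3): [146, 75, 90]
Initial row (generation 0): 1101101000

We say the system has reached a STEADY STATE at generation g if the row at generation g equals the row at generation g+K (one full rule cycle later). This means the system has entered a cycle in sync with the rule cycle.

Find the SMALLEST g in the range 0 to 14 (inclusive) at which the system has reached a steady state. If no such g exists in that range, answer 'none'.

Answer: none

Derivation:
Gen 0: 1101101000
Gen 1 (rule 146): 0000000100
Gen 2 (rule 75): 1111111001
Gen 3 (rule 90): 1000001110
Gen 4 (rule 146): 0100010101
Gen 5 (rule 75): 1001100000
Gen 6 (rule 90): 0111110000
Gen 7 (rule 146): 1011101000
Gen 8 (rule 75): 0010100011
Gen 9 (rule 90): 0100010111
Gen 10 (rule 146): 1010100010
Gen 11 (rule 75): 0000001100
Gen 12 (rule 90): 0000011110
Gen 13 (rule 146): 0000101101
Gen 14 (rule 75): 1111001100
Gen 15 (rule 90): 1001111110
Gen 16 (rule 146): 0110111101
Gen 17 (rule 75): 1110100100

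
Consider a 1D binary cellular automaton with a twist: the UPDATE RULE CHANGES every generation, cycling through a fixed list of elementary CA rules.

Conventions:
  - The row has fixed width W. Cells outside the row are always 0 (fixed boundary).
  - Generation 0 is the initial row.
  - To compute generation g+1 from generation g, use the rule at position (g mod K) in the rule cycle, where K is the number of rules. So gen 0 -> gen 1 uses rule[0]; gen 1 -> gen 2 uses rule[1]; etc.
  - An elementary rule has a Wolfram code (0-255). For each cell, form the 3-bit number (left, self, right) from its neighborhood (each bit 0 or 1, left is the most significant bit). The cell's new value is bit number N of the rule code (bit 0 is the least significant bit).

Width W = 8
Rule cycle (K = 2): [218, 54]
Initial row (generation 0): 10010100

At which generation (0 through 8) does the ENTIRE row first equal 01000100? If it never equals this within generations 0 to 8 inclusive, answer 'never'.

Gen 0: 10010100
Gen 1 (rule 218): 01100010
Gen 2 (rule 54): 10010111
Gen 3 (rule 218): 01100111
Gen 4 (rule 54): 10011000
Gen 5 (rule 218): 01111100
Gen 6 (rule 54): 10000010
Gen 7 (rule 218): 01000101
Gen 8 (rule 54): 11101111

Answer: never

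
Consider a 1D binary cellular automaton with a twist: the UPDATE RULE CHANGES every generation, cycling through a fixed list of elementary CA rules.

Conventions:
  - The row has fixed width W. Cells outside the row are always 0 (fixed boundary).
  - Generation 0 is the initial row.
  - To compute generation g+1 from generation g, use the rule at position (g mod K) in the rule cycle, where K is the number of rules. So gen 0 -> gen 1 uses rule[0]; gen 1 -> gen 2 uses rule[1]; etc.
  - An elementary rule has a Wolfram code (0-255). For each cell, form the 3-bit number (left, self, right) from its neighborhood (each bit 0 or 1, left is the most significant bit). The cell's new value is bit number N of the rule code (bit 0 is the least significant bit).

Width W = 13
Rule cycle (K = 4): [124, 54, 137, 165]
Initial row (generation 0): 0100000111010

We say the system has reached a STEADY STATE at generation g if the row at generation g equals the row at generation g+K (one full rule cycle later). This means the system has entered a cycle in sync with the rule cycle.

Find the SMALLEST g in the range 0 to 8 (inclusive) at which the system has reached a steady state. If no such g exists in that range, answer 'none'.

Gen 0: 0100000111010
Gen 1 (rule 124): 0110000101111
Gen 2 (rule 54): 1001001110000
Gen 3 (rule 137): 0000001100111
Gen 4 (rule 165): 1111100000010
Gen 5 (rule 124): 1000110000011
Gen 6 (rule 54): 1101001000100
Gen 7 (rule 137): 1000000010001
Gen 8 (rule 165): 1011111010101
Gen 9 (rule 124): 1110001111111
Gen 10 (rule 54): 0001010000000
Gen 11 (rule 137): 1100000111111
Gen 12 (rule 165): 0001110011110

Answer: none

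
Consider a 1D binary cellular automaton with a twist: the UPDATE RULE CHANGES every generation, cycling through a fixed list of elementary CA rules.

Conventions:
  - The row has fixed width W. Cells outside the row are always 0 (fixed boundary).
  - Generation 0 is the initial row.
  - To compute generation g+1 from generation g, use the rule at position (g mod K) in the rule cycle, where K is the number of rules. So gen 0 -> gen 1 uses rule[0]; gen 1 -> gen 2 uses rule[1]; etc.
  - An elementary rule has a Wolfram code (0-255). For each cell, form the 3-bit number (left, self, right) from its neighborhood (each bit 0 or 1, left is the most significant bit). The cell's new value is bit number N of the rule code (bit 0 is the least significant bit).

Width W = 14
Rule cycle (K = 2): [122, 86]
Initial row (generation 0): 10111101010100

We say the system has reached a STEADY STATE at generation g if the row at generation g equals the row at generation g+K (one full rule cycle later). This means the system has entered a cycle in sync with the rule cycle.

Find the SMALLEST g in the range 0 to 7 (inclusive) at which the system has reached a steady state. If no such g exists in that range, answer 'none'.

Answer: none

Derivation:
Gen 0: 10111101010100
Gen 1 (rule 122): 01100110101010
Gen 2 (rule 86): 10111010101011
Gen 3 (rule 122): 01101101010111
Gen 4 (rule 86): 10100101010001
Gen 5 (rule 122): 01011010101010
Gen 6 (rule 86): 11001010101011
Gen 7 (rule 122): 11110101010111
Gen 8 (rule 86): 00010101010001
Gen 9 (rule 122): 00101010101010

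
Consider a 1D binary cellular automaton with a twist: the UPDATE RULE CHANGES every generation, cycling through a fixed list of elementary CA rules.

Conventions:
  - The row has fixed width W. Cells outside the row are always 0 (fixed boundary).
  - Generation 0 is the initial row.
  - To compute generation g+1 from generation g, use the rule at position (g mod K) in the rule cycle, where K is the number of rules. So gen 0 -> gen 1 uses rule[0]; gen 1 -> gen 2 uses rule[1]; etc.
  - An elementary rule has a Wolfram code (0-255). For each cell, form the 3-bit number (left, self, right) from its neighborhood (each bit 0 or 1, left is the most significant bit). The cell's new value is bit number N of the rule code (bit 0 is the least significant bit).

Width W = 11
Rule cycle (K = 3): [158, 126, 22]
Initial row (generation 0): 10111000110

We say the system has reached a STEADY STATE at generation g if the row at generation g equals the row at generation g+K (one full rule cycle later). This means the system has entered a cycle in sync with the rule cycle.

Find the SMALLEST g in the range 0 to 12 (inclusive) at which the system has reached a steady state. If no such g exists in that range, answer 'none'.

Gen 0: 10111000110
Gen 1 (rule 158): 10110101101
Gen 2 (rule 126): 11111111111
Gen 3 (rule 22): 00000000000
Gen 4 (rule 158): 00000000000
Gen 5 (rule 126): 00000000000
Gen 6 (rule 22): 00000000000
Gen 7 (rule 158): 00000000000
Gen 8 (rule 126): 00000000000
Gen 9 (rule 22): 00000000000
Gen 10 (rule 158): 00000000000
Gen 11 (rule 126): 00000000000
Gen 12 (rule 22): 00000000000
Gen 13 (rule 158): 00000000000
Gen 14 (rule 126): 00000000000
Gen 15 (rule 22): 00000000000

Answer: 3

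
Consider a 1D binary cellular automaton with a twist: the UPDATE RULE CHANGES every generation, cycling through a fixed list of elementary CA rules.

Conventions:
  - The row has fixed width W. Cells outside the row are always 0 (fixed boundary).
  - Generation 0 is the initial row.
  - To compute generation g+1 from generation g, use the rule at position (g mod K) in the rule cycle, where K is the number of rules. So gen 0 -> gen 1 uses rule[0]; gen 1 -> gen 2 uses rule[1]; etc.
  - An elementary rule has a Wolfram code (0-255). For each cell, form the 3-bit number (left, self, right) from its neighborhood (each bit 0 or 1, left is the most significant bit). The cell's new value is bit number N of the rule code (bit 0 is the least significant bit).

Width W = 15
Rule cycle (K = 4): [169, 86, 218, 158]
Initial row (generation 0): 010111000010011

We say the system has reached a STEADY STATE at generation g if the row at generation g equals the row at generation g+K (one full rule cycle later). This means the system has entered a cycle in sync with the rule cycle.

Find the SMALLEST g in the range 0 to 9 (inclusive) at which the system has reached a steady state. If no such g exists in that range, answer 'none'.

Gen 0: 010111000010011
Gen 1 (rule 169): 001110011000010
Gen 2 (rule 86): 010011101100111
Gen 3 (rule 218): 101111101111111
Gen 4 (rule 158): 101111001111110
Gen 5 (rule 169): 011110001111100
Gen 6 (rule 86): 100011010000110
Gen 7 (rule 218): 010111001001111
Gen 8 (rule 158): 110110111111110
Gen 9 (rule 169): 101101111111100
Gen 10 (rule 86): 100100000000110
Gen 11 (rule 218): 011010000001111
Gen 12 (rule 158): 110011000011110
Gen 13 (rule 169): 100010011011100

Answer: none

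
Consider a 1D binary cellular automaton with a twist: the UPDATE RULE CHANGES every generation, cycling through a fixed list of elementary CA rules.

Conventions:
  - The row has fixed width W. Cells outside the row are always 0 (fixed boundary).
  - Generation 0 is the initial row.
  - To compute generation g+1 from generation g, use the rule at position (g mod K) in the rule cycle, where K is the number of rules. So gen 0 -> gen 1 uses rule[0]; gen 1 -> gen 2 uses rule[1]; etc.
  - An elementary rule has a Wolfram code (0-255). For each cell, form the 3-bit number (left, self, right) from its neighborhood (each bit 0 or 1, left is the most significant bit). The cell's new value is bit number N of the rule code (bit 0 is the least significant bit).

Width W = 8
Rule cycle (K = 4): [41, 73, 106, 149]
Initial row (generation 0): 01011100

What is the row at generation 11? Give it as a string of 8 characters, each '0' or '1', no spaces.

Answer: 01000000

Derivation:
Gen 0: 01011100
Gen 1 (rule 41): 00110001
Gen 2 (rule 73): 10110100
Gen 3 (rule 106): 01111000
Gen 4 (rule 149): 00110111
Gen 5 (rule 41): 10101100
Gen 6 (rule 73): 00001101
Gen 7 (rule 106): 00011110
Gen 8 (rule 149): 11001101
Gen 9 (rule 41): 10001010
Gen 10 (rule 73): 00100000
Gen 11 (rule 106): 01000000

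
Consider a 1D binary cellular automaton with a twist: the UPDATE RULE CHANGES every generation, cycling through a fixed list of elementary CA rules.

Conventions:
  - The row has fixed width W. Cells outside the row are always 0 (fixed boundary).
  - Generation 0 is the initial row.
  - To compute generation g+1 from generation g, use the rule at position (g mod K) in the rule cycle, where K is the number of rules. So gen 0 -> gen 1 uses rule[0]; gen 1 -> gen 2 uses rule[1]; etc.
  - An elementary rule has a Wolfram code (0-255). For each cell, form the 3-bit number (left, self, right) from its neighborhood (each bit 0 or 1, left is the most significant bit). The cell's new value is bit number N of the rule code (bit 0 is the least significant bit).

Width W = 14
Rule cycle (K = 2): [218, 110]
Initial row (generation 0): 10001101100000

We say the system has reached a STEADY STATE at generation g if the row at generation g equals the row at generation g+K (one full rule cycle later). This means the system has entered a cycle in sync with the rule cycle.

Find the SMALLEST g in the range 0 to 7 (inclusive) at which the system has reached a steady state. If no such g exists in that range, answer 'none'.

Gen 0: 10001101100000
Gen 1 (rule 218): 01011101110000
Gen 2 (rule 110): 11110111010000
Gen 3 (rule 218): 11110111001000
Gen 4 (rule 110): 10011101011000
Gen 5 (rule 218): 01111100011100
Gen 6 (rule 110): 11000100110100
Gen 7 (rule 218): 11101011110010
Gen 8 (rule 110): 10111110010110
Gen 9 (rule 218): 00111111100111

Answer: none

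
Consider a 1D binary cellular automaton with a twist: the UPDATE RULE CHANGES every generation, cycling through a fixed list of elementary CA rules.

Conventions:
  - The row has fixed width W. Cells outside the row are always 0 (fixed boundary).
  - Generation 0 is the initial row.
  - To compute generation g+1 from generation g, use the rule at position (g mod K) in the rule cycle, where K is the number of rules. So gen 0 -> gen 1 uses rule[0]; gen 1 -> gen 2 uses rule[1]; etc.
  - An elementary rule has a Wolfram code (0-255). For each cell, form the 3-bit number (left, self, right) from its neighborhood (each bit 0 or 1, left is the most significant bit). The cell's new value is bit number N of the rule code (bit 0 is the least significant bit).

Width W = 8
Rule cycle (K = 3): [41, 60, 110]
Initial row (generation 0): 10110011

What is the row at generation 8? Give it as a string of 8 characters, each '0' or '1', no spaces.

Answer: 11101000

Derivation:
Gen 0: 10110011
Gen 1 (rule 41): 01100010
Gen 2 (rule 60): 01010011
Gen 3 (rule 110): 11110111
Gen 4 (rule 41): 10001100
Gen 5 (rule 60): 11001010
Gen 6 (rule 110): 11011110
Gen 7 (rule 41): 10110000
Gen 8 (rule 60): 11101000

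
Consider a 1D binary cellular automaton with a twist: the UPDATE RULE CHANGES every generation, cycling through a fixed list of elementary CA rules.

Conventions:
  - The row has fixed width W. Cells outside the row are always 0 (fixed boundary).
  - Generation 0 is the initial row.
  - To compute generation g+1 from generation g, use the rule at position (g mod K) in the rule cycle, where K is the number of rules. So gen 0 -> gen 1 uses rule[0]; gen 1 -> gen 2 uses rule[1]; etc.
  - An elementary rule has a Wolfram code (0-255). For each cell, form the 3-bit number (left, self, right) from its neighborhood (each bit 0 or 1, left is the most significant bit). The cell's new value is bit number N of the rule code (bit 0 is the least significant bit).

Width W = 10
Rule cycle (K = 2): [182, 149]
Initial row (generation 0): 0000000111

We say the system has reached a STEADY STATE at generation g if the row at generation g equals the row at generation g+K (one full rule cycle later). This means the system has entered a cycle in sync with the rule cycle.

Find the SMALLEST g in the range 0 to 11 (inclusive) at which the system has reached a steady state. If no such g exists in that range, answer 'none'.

Gen 0: 0000000111
Gen 1 (rule 182): 0000001010
Gen 2 (rule 149): 1111101011
Gen 3 (rule 182): 0111011100
Gen 4 (rule 149): 0010001011
Gen 5 (rule 182): 0111011100
Gen 6 (rule 149): 0010001011
Gen 7 (rule 182): 0111011100
Gen 8 (rule 149): 0010001011
Gen 9 (rule 182): 0111011100
Gen 10 (rule 149): 0010001011
Gen 11 (rule 182): 0111011100
Gen 12 (rule 149): 0010001011
Gen 13 (rule 182): 0111011100

Answer: 3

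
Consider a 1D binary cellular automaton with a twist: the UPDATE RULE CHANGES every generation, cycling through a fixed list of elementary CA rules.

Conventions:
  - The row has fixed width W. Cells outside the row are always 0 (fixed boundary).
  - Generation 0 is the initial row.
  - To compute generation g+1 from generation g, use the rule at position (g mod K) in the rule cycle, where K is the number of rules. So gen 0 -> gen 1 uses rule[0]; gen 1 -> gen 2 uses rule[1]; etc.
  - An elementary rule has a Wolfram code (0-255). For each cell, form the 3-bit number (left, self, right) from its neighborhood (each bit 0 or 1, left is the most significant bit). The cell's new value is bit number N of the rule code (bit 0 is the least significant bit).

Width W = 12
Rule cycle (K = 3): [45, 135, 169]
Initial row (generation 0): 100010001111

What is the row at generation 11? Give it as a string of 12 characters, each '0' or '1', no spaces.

Answer: 010011110001

Derivation:
Gen 0: 100010001111
Gen 1 (rule 45): 101010101000
Gen 2 (rule 135): 101010101011
Gen 3 (rule 169): 010101010110
Gen 4 (rule 45): 011111111100
Gen 5 (rule 135): 101111111001
Gen 6 (rule 169): 011111110000
Gen 7 (rule 45): 010000000111
Gen 8 (rule 135): 110111111010
Gen 9 (rule 169): 101111110100
Gen 10 (rule 45): 111000001101
Gen 11 (rule 135): 010011110001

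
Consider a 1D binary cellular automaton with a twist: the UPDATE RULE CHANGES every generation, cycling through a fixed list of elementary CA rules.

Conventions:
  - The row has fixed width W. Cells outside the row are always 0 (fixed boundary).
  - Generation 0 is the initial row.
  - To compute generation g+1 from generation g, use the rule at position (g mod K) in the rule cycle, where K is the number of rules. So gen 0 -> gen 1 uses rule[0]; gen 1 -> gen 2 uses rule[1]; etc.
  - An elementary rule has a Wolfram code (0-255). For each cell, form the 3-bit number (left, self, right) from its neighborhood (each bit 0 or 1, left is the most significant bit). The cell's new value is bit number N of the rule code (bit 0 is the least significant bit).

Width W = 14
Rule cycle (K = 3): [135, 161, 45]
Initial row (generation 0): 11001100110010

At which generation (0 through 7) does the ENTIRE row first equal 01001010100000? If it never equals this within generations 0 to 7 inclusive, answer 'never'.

Gen 0: 11001100110010
Gen 1 (rule 135): 00010001000110
Gen 2 (rule 161): 11000100010000
Gen 3 (rule 45): 10010101010111
Gen 4 (rule 135): 10110101010010
Gen 5 (rule 161): 01001010100000
Gen 6 (rule 45): 01001111101111
Gen 7 (rule 135): 11010111000110

Answer: 5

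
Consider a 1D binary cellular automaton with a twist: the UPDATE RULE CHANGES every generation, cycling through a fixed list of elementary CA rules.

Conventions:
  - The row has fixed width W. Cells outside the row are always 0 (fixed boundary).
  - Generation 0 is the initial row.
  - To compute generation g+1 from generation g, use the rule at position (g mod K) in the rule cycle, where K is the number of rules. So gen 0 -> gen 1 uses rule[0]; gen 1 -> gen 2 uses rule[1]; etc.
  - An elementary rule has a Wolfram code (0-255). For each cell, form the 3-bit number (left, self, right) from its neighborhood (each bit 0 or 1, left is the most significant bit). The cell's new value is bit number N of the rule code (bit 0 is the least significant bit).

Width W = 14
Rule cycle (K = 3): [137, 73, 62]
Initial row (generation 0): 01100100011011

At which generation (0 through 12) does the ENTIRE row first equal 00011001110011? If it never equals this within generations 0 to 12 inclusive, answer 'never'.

Answer: 6

Derivation:
Gen 0: 01100100011011
Gen 1 (rule 137): 01000001010010
Gen 2 (rule 73): 00011100000000
Gen 3 (rule 62): 00110010000000
Gen 4 (rule 137): 10100000111111
Gen 5 (rule 73): 00001110100001
Gen 6 (rule 62): 00011001110011
Gen 7 (rule 137): 11010001100010
Gen 8 (rule 73): 11000101101000
Gen 9 (rule 62): 10101111011100
Gen 10 (rule 137): 00001110011001
Gen 11 (rule 73): 11101010011000
Gen 12 (rule 62): 10011111110100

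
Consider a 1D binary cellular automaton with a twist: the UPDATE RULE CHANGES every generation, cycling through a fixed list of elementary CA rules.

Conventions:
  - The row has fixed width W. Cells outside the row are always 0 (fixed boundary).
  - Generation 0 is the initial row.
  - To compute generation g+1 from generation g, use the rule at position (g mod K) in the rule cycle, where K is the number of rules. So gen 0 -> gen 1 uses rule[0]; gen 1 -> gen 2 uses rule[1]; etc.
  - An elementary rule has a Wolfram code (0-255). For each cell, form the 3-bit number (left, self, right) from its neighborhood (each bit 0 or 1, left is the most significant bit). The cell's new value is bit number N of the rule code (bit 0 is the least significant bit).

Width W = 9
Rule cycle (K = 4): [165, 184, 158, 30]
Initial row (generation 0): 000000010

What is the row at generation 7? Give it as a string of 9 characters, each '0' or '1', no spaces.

Gen 0: 000000010
Gen 1 (rule 165): 111111010
Gen 2 (rule 184): 111110101
Gen 3 (rule 158): 111100101
Gen 4 (rule 30): 100011101
Gen 5 (rule 165): 101001011
Gen 6 (rule 184): 010100110
Gen 7 (rule 158): 110111101

Answer: 110111101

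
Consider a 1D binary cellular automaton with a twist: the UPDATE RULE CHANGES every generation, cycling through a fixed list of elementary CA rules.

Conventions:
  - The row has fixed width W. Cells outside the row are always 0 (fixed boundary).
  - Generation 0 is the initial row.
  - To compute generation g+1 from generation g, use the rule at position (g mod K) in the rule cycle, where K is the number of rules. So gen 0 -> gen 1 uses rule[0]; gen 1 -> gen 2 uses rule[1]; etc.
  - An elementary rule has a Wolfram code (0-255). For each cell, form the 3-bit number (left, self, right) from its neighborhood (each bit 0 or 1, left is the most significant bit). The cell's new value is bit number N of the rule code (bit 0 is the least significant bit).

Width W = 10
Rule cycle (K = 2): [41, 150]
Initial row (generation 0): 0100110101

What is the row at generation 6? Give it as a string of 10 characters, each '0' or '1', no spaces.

Answer: 0011111110

Derivation:
Gen 0: 0100110101
Gen 1 (rule 41): 0000101010
Gen 2 (rule 150): 0001101011
Gen 3 (rule 41): 1101010110
Gen 4 (rule 150): 0001010001
Gen 5 (rule 41): 1100100100
Gen 6 (rule 150): 0011111110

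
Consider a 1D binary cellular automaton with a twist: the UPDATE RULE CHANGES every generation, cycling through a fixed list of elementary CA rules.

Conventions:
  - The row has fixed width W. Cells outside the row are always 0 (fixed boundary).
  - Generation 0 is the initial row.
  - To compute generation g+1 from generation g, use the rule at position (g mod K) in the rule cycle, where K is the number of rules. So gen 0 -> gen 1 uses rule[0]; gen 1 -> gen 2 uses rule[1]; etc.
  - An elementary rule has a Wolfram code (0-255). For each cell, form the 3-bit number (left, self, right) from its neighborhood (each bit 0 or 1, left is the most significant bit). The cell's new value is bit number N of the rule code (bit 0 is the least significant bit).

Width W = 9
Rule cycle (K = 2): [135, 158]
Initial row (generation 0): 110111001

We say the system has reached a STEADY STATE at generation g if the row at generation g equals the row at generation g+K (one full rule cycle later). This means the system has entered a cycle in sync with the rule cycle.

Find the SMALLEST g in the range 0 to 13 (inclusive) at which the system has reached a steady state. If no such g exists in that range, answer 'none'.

Answer: none

Derivation:
Gen 0: 110111001
Gen 1 (rule 135): 000010011
Gen 2 (rule 158): 000111110
Gen 3 (rule 135): 111011100
Gen 4 (rule 158): 110011010
Gen 5 (rule 135): 000100010
Gen 6 (rule 158): 001110111
Gen 7 (rule 135): 110100010
Gen 8 (rule 158): 100110111
Gen 9 (rule 135): 101000010
Gen 10 (rule 158): 101100111
Gen 11 (rule 135): 100001010
Gen 12 (rule 158): 110011011
Gen 13 (rule 135): 000100000
Gen 14 (rule 158): 001110000
Gen 15 (rule 135): 110100111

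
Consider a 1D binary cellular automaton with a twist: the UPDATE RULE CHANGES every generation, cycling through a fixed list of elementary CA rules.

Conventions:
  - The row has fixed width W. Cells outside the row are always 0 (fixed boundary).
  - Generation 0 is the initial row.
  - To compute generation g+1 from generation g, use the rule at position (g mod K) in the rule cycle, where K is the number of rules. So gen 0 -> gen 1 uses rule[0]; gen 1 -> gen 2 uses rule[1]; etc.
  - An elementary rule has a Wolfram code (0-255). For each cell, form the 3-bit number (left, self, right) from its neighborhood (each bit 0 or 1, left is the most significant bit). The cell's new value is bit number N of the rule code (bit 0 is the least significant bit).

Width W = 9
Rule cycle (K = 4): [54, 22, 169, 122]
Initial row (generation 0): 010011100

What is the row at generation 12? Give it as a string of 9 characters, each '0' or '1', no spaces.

Answer: 101100101

Derivation:
Gen 0: 010011100
Gen 1 (rule 54): 111100010
Gen 2 (rule 22): 000010111
Gen 3 (rule 169): 111001110
Gen 4 (rule 122): 101111011
Gen 5 (rule 54): 110000100
Gen 6 (rule 22): 001001110
Gen 7 (rule 169): 100001100
Gen 8 (rule 122): 010011110
Gen 9 (rule 54): 111100001
Gen 10 (rule 22): 000010011
Gen 11 (rule 169): 111000010
Gen 12 (rule 122): 101100101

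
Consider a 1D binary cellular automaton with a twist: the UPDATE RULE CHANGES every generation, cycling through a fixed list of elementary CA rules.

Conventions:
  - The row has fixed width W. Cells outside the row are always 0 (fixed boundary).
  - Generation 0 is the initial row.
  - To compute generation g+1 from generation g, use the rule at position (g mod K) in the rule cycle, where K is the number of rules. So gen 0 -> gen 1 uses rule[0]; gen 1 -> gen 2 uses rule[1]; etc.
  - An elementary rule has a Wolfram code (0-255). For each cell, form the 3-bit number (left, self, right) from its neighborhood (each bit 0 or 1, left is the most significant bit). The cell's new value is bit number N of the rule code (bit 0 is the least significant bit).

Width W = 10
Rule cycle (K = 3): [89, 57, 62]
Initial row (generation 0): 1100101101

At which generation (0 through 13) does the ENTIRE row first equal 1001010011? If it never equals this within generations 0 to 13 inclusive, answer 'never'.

Gen 0: 1100101101
Gen 1 (rule 89): 1110001100
Gen 2 (rule 57): 1001101011
Gen 3 (rule 62): 1111011110
Gen 4 (rule 89): 1001010011
Gen 5 (rule 57): 0100101010
Gen 6 (rule 62): 1111111111
Gen 7 (rule 89): 1000000001
Gen 8 (rule 57): 0111111100
Gen 9 (rule 62): 1100000010
Gen 10 (rule 89): 1111111001
Gen 11 (rule 57): 1000000100
Gen 12 (rule 62): 1100001110
Gen 13 (rule 89): 1111101011

Answer: 4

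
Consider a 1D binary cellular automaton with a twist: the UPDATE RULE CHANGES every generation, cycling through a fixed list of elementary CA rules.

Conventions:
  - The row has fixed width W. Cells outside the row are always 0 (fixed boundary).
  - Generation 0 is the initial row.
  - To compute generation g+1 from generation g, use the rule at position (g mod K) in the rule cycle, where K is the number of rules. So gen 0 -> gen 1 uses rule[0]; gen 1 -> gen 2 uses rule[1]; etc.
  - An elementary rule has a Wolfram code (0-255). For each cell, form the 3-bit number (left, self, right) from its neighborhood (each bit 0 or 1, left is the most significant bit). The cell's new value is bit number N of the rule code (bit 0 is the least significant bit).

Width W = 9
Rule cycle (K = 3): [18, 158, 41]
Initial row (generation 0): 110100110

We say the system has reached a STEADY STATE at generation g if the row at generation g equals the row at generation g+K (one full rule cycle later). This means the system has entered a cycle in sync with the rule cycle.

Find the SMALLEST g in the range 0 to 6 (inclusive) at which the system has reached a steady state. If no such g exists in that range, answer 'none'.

Answer: 4

Derivation:
Gen 0: 110100110
Gen 1 (rule 18): 000011001
Gen 2 (rule 158): 000110111
Gen 3 (rule 41): 110101100
Gen 4 (rule 18): 000000010
Gen 5 (rule 158): 000000111
Gen 6 (rule 41): 111110100
Gen 7 (rule 18): 000000010
Gen 8 (rule 158): 000000111
Gen 9 (rule 41): 111110100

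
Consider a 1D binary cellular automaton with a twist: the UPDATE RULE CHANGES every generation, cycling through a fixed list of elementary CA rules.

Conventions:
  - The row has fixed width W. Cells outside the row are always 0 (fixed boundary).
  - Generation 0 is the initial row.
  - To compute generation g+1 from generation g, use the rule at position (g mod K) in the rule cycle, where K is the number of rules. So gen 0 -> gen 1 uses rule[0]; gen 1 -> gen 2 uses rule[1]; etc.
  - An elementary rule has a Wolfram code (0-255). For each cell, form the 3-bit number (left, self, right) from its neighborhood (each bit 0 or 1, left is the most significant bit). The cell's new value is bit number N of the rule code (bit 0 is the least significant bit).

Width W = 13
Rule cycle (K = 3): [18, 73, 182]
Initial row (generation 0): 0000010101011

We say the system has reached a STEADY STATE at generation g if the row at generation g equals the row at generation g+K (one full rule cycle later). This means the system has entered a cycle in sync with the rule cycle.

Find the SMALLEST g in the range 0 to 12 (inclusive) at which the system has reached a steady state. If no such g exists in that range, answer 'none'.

Gen 0: 0000010101011
Gen 1 (rule 18): 0000100000000
Gen 2 (rule 73): 1110001111111
Gen 3 (rule 182): 0101010111110
Gen 4 (rule 18): 1000000000001
Gen 5 (rule 73): 0011111111100
Gen 6 (rule 182): 0101111111010
Gen 7 (rule 18): 1000000000001
Gen 8 (rule 73): 0011111111100
Gen 9 (rule 182): 0101111111010
Gen 10 (rule 18): 1000000000001
Gen 11 (rule 73): 0011111111100
Gen 12 (rule 182): 0101111111010
Gen 13 (rule 18): 1000000000001
Gen 14 (rule 73): 0011111111100
Gen 15 (rule 182): 0101111111010

Answer: 4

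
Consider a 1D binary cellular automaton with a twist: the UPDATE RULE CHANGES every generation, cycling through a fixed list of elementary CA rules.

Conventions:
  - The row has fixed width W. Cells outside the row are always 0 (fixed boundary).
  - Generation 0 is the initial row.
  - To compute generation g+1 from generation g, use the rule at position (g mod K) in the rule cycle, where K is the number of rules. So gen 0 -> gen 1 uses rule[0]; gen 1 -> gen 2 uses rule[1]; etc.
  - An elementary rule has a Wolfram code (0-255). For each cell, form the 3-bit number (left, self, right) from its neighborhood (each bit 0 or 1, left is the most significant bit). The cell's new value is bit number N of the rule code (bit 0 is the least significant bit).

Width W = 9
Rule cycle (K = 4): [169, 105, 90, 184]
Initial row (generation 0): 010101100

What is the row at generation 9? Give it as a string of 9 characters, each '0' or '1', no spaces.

Answer: 001011010

Derivation:
Gen 0: 010101100
Gen 1 (rule 169): 001011001
Gen 2 (rule 105): 100111000
Gen 3 (rule 90): 011101100
Gen 4 (rule 184): 011011010
Gen 5 (rule 169): 010110100
Gen 6 (rule 105): 001111001
Gen 7 (rule 90): 011001110
Gen 8 (rule 184): 010101101
Gen 9 (rule 169): 001011010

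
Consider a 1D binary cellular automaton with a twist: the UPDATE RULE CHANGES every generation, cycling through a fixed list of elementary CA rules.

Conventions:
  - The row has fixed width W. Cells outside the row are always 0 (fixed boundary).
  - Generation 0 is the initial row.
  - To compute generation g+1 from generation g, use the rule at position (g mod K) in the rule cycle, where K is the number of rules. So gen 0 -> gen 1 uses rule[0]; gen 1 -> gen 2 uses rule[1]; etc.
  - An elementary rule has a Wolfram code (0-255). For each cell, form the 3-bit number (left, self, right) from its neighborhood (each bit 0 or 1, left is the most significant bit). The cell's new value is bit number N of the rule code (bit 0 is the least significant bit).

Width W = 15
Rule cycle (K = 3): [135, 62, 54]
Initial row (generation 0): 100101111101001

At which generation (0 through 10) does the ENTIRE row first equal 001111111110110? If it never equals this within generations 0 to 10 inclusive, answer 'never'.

Gen 0: 100101111101001
Gen 1 (rule 135): 101100111001011
Gen 2 (rule 62): 111011100111110
Gen 3 (rule 54): 000100011000001
Gen 4 (rule 135): 111101100011111
Gen 5 (rule 62): 100011010110000
Gen 6 (rule 54): 110100111001000
Gen 7 (rule 135): 000101010011011
Gen 8 (rule 62): 001111111110110
Gen 9 (rule 54): 010000000001001
Gen 10 (rule 135): 110111111111011

Answer: 8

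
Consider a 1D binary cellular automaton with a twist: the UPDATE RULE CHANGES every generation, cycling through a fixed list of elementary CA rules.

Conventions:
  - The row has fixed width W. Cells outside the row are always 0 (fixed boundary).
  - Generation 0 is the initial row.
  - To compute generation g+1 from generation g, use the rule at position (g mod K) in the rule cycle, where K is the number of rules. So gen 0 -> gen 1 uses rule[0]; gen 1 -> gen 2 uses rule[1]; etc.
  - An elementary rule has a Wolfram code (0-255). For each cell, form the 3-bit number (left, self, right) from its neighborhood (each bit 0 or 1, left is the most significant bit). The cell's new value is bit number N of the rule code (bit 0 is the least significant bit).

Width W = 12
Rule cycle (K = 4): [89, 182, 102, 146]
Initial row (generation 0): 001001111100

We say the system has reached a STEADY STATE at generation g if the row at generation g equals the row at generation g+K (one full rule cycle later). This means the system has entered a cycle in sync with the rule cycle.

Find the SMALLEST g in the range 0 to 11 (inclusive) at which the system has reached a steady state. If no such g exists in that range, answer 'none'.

Gen 0: 001001111100
Gen 1 (rule 89): 100101000111
Gen 2 (rule 182): 111111101010
Gen 3 (rule 102): 000000111110
Gen 4 (rule 146): 000001011101
Gen 5 (rule 89): 111100010100
Gen 6 (rule 182): 011010111110
Gen 7 (rule 102): 101111000010
Gen 8 (rule 146): 000110100101
Gen 9 (rule 89): 110110010000
Gen 10 (rule 182): 001001111000
Gen 11 (rule 102): 011010001000
Gen 12 (rule 146): 100001010100
Gen 13 (rule 89): 011100000011
Gen 14 (rule 182): 101010000100
Gen 15 (rule 102): 111110001100

Answer: none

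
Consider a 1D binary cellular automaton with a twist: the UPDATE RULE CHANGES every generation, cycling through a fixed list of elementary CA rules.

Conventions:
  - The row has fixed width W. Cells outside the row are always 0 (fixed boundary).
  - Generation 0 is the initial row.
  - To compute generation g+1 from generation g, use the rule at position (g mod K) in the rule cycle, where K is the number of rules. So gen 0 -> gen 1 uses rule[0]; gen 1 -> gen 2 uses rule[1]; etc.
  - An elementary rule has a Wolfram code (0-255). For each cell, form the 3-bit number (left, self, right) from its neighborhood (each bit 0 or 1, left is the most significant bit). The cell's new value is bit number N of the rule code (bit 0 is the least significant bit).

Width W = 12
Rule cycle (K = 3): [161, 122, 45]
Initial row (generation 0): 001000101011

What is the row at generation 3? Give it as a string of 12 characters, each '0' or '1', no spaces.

Answer: 011111011110

Derivation:
Gen 0: 001000101011
Gen 1 (rule 161): 100010010100
Gen 2 (rule 122): 010101101010
Gen 3 (rule 45): 011111011110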